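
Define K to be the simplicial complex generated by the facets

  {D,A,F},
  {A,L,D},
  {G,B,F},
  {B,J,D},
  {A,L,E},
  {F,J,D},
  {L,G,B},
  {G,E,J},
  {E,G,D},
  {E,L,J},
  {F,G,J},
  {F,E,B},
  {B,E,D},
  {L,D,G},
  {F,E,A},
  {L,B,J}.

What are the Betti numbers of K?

Fix the vertex order A < B < D < E < F < G < J < L and write every simplex with vertices in increasing order. Then dim K = 2 and the simplices of K are:

  0-simplices (8): A, B, D, E, F, G, J, L
  1-simplices (24): AD, AE, AF, AL, BD, BE, BF, BG, BJ, BL, DE, DF, DG, DJ, DL, EF, EG, EJ, EL, FG, FJ, GJ, GL, JL
  2-simplices (16): ADF, ADL, AEF, AEL, BDE, BDJ, BEF, BFG, BGL, BJL, DEG, DFJ, DGL, EGJ, EJL, FGJ

so the chain groups are C_0 ≅ Z^8, C_1 ≅ Z^24, C_2 ≅ Z^16.

Boundary ∂_1: C_1 → C_0 sends each edge [p,q] (with p < q) to q − p. For instance
  ∂BL = L − B.
This gives a 8×24 integer matrix of rank 7; reducing to Smith normal form yields diagonal entries (1,1,1,1,1,1,1).

Boundary ∂_2: C_2 → C_1 maps a triangle to the signed sum of its edges. For instance
  ∂DFJ = FJ − DJ + DF,
  ∂BFG = FG − BG + BF.
The 24×16 boundary matrix has rank 15 and Smith normal form diag(1,1,1,1,1,1,1,1,1,1,1,1,1,1,1).

Reading off H_k = ker ∂_k / im ∂_{k+1}:

  H_0: rank C_0 − rank ∂_1 = 8 − 7 = 1, and the invariant factors of ∂_1 are all 1, so H_0 ≅ Z.
  H_1: rank ker ∂_1 − rank ∂_2 = (24 − 7) − 15 = 2, and the invariant factors of ∂_2 are all 1, so H_1 ≅ Z^2.
  H_2: rank ker ∂_2 − rank ∂_3 = (16 − 15) − 0 = 1, and there is no ∂_3, so H_2 ≅ Z.

Hence the Betti numbers are b_0 = 1, b_1 = 2, b_2 = 1.

b_0 = 1, b_1 = 2, b_2 = 1.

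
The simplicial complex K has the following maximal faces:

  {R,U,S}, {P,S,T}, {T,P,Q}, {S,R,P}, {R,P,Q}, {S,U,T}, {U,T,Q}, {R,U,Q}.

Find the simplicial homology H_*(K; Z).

H_0 ≅ Z,  H_1 = 0,  H_2 ≅ Z.

We work with the vertex ordering P < Q < R < S < T < U. The simplices of K, each written with vertices in increasing order, are:

  0-simplices (6): P, Q, R, S, T, U
  1-simplices (12): PQ, PR, PS, PT, QR, QT, QU, RS, RU, ST, SU, TU
  2-simplices (8): PQR, PQT, PRS, PST, QRU, QTU, RSU, STU

Hence C_0 ≅ Z^6, C_1 ≅ Z^12, C_2 ≅ Z^8.

∂_1: C_1 → C_0 is given by ∂[p,q] = [q] − [p].
As a 6×12 matrix over Z this has rank 5, with invariant factors (1,1,1,1,1).

The boundary map ∂_2: C_2 → C_1 sends each 2-simplex [p,q,r] to [q,r] − [p,r] + [p,q]. For instance
  ∂QRU = RU − QU + QR,
  ∂RSU = SU − RU + RS.
As a 12×8 matrix over Z this has rank 7, with invariant factors (1,1,1,1,1,1,1).

Reading off H_k = ker ∂_k / im ∂_{k+1}:

  H_0: rank C_0 − rank ∂_1 = 6 − 5 = 1, and the invariant factors of ∂_1 are all 1, so H_0 = Z.
  H_1: rank ker ∂_1 − rank ∂_2 = (12 − 5) − 7 = 0, and the invariant factors of ∂_2 are all 1, so H_1 = 0.
  H_2: rank ker ∂_2 − rank ∂_3 = (8 − 7) − 0 = 1, and there is no ∂_3, so H_2 = Z.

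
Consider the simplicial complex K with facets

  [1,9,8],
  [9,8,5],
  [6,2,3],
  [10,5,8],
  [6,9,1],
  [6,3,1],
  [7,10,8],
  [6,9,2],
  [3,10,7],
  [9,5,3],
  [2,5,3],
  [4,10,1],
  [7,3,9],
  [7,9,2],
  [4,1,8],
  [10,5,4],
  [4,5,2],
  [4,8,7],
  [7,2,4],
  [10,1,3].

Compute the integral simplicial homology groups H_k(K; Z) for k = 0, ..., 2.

H_0 = Z,  H_1 = Z × Z/2,  H_2 = 0.

K has 10 vertices, 30 edges, 20 triangles.
rank ∂_0 = 0, rank ∂_1 = 9 ⇒ b_0 = 10 − 0 − 9 = 1; all invariant factors of ∂_1 are 1 so no torsion. So H_0 = Z.
rank ∂_1 = 9, rank ∂_2 = 20 ⇒ b_1 = 30 − 9 − 20 = 1; ∂_2 has invariant factor(s) [2] giving torsion. So H_1 = Z × Z/2.
rank ∂_2 = 20, rank ∂_3 = 0 ⇒ b_2 = 20 − 20 − 0 = 0. So H_2 = 0.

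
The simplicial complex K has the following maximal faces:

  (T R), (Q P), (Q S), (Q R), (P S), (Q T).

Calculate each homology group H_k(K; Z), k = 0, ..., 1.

H_0 = Z,  H_1 = Z^2.

Fix the vertex order P < Q < R < S < T and write every simplex with vertices in increasing order. Then dim K = 1 and the simplices of K are:

  0-simplices (5): P, Q, R, S, T
  1-simplices (6): PQ, PS, QR, QS, QT, RT

Hence C_0 ≅ Z^5, C_1 ≅ Z^6.

The boundary map ∂_1: C_1 → C_0 sends each edge [p,q] (with p < q) to q − p. For instance
  ∂QT = T − Q.
As a 5×6 matrix over Z this has rank 4, with invariant factors (1,1,1,1).

Reading off H_k = ker ∂_k / im ∂_{k+1}:

  H_0: rank C_0 − rank ∂_1 = 5 − 4 = 1, and the invariant factors of ∂_1 are all 1, so H_0 ≅ Z.
  H_1: rank ker ∂_1 − rank ∂_2 = (6 − 4) − 0 = 2, and there is no ∂_2, so H_1 ≅ Z^2.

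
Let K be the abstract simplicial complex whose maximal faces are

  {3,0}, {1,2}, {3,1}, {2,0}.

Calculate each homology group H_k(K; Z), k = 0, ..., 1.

H_0 ≅ Z,  H_1 ≅ Z.

Take the total order 0 < 1 < 2 < 3 on the vertex set. Then K (dimension 1) consists of the simplices:

  0-simplices (4): [0], [1], [2], [3]
  1-simplices (4): [0,2], [0,3], [1,2], [1,3]

so the chain groups are C_0 ≅ Z^4, C_1 ≅ Z^4.

The boundary map ∂_1: C_1 → C_0 is given by ∂[p,q] = [q] − [p].
This gives a 4×4 integer matrix of rank 3; reducing to Smith normal form yields diagonal entries (1,1,1).

Now H_k = ker ∂_k / im ∂_{k+1}, so:

  H_0: rank C_0 − rank ∂_1 = 4 − 3 = 1, and the invariant factors of ∂_1 are all 1, so H_0 ≅ Z.
  H_1: rank ker ∂_1 − rank ∂_2 = (4 − 3) − 0 = 1, and there is no ∂_2, so H_1 ≅ Z.

As a check, the Euler characteristic is 4 − 4 = 0, which agrees with 1 − 1 = 0.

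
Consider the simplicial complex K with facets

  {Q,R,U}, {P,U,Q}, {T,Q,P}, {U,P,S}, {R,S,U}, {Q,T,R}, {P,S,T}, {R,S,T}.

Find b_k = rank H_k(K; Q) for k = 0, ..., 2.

Take the total order P < Q < R < S < T < U on the vertex set. Then K (dimension 2) consists of the simplices:

  0-simplices (6): P, Q, R, S, T, U
  1-simplices (12): PQ, PS, PT, PU, QR, QT, QU, RS, RT, RU, ST, SU
  2-simplices (8): PQT, PQU, PST, PSU, QRT, QRU, RST, RSU

so the chain groups are C_0 ≅ Z^6, C_1 ≅ Z^12, C_2 ≅ Z^8.

∂_1: C_1 → C_0 maps an edge to its endpoints' difference, ∂[p,q] = q − p. For instance
  ∂RT = T − R.
The 6×12 boundary matrix has rank 5 and Smith normal form diag(1,1,1,1,1).

The boundary map ∂_2: C_2 → C_1 acts by ∂[p,q,r] = [q,r] − [p,r] + [p,q]. For instance
  ∂QRT = RT − QT + QR,
  ∂QRU = RU − QU + QR.
The 12×8 boundary matrix has rank 7 and Smith normal form diag(1,1,1,1,1,1,1).

Reading off H_k = ker ∂_k / im ∂_{k+1}:

  H_0: rank C_0 − rank ∂_1 = 6 − 5 = 1, and the invariant factors of ∂_1 are all 1, so H_0 = Z.
  H_1: rank ker ∂_1 − rank ∂_2 = (12 − 5) − 7 = 0, and the invariant factors of ∂_2 are all 1, so H_1 = 0.
  H_2: rank ker ∂_2 − rank ∂_3 = (8 − 7) − 0 = 1, and there is no ∂_3, so H_2 = Z.

As a check, the Euler characteristic is 6 − 12 + 8 = 2, which agrees with 1 − 0 + 1 = 2.
(K is a triangulation of the 2-sphere S^2.)

Hence the Betti numbers are b_0 = 1, b_1 = 0, b_2 = 1.

b_0 = 1, b_1 = 0, b_2 = 1.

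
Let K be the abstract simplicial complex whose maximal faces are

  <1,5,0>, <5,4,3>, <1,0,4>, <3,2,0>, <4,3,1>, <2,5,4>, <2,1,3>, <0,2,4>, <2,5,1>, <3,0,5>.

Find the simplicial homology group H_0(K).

H_0 = Z.

K has 6 vertices, 15 edges, 10 triangles.
rank ∂_0 = 0, rank ∂_1 = 5 ⇒ b_0 = 6 − 0 − 5 = 1; all invariant factors of ∂_1 are 1 so no torsion. So H_0 = Z.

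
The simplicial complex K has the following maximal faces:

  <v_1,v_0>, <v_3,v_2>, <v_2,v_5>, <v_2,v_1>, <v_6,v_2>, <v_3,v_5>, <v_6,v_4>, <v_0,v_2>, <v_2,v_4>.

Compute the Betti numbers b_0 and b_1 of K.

b_0 = 1, b_1 = 3.

We work with the vertex ordering v_0 < v_1 < v_2 < v_3 < v_4 < v_5 < v_6. The simplices of K, each written with vertices in increasing order, are:

  0-simplices (7): [v_0], [v_1], [v_2], [v_3], [v_4], [v_5], [v_6]
  1-simplices (9): [v_0,v_1], [v_0,v_2], [v_1,v_2], [v_2,v_3], [v_2,v_4], [v_2,v_5], [v_2,v_6], [v_3,v_5], [v_4,v_6]

giving chain groups C_0 ≅ Z^7, C_1 ≅ Z^9.

∂_1: C_1 → C_0 maps an edge to its endpoints' difference, ∂[p,q] = q − p. For instance
  ∂[v_2,v_6] = [v_6] − [v_2].
As a 7×9 matrix over Z this has rank 6, with invariant factors (1,1,1,1,1,1).

Reading off H_k = ker ∂_k / im ∂_{k+1}:

  H_0: rank C_0 − rank ∂_1 = 7 − 6 = 1, and the invariant factors of ∂_1 are all 1, so H_0 = Z.
  H_1: rank ker ∂_1 − rank ∂_2 = (9 − 6) − 0 = 3, and there is no ∂_2, so H_1 = Z^3.

(K is a triangulation of a wedge of 3 circles.)

Hence the Betti numbers are b_0 = 1, b_1 = 3.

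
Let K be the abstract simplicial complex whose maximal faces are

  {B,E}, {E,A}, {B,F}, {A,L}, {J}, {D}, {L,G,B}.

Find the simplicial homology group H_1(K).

Take the total order A < B < D < E < F < G < J < L on the vertex set. Then K (dimension 2) consists of the simplices:

  0-simplices (8): A, B, D, E, F, G, J, L
  1-simplices (7): AE, AL, BE, BF, BG, BL, GL
  2-simplices (1): BGL

so the chain groups are C_0 ≅ Z^8, C_1 ≅ Z^7, C_2 ≅ Z^1.

The boundary map ∂_1: C_1 → C_0 maps an edge to its endpoints' difference, ∂[p,q] = q − p. For instance
  ∂BE = E − B.
The resulting 8×7 matrix has rank 5, and its Smith normal form has invariant factors (1,1,1,1,1).

Boundary ∂_2: C_2 → C_1 sends each 2-simplex [p,q,r] to [q,r] − [p,r] + [p,q]. For instance
  ∂BGL = GL − BL + BG.
The 7×1 boundary matrix has rank 1 and Smith normal form diag(1).

Computing H_k = (kernel of ∂_k) / (image of ∂_{k+1}):

  H_1: rank ker ∂_1 − rank ∂_2 = (7 − 5) − 1 = 1, and the invariant factors of ∂_2 are all 1, so H_1 ≅ Z.

H_1 = Z.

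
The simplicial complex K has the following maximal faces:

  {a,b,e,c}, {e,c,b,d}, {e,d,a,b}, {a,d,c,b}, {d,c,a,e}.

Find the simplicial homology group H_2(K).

H_2 ≅ 0.

Order the vertices as a < b < c < d < e. Listing each simplex with vertices in this order, K has dimension 3 with simplices:

  0-simplices (5): a, b, c, d, e
  1-simplices (10): ab, ac, ad, ae, bc, bd, be, cd, ce, de
  2-simplices (10): abc, abd, abe, acd, ace, ade, bcd, bce, bde, cde
  3-simplices (5): abcd, abce, abde, acde, bcde

Hence C_0 ≅ Z^5, C_1 ≅ Z^10, C_2 ≅ Z^10, C_3 ≅ Z^5.

∂_1: C_1 → C_0 is given by ∂[p,q] = [q] − [p]. For instance
  ∂bc = c − b.
As a 5×10 matrix over Z this has rank 4, with invariant factors (1,1,1,1).

Boundary ∂_2: C_2 → C_1 sends each 2-simplex [p,q,r] to [q,r] − [p,r] + [p,q]. For instance
  ∂bcd = cd − bd + bc,
  ∂abd = bd − ad + ab.
As a 10×10 matrix over Z this has rank 6, with invariant factors (1,1,1,1,1,1).

Boundary ∂_3: C_3 → C_2 sends each 3-simplex σ to the alternating sum Σ_i (−1)^i (σ with its i-th vertex removed). For instance
  ∂abde = bde − ade + abe − abd,
  ∂abcd = bcd − acd + abd − abc.
The 10×5 boundary matrix has rank 4 and Smith normal form diag(1,1,1,1).

Computing H_k = (kernel of ∂_k) / (image of ∂_{k+1}):

  H_2: rank ker ∂_2 − rank ∂_3 = (10 − 6) − 4 = 0, and the invariant factors of ∂_3 are all 1, so H_2 ≅ 0.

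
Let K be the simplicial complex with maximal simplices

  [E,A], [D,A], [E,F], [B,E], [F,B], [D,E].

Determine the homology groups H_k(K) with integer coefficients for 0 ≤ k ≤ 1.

H_0 = Z,  H_1 = Z^2.

Order the vertices as A < B < D < E < F. Listing each simplex with vertices in this order, K has dimension 1 with simplices:

  0-simplices (5): A, B, D, E, F
  1-simplices (6): AD, AE, BE, BF, DE, EF

giving chain groups C_0 ≅ Z^5, C_1 ≅ Z^6.

∂_1: C_1 → C_0 maps an edge to its endpoints' difference, ∂[p,q] = q − p.
The resulting 5×6 matrix has rank 4, and its Smith normal form has invariant factors (1,1,1,1).

Computing H_k = (kernel of ∂_k) / (image of ∂_{k+1}):

  H_0: rank C_0 − rank ∂_1 = 5 − 4 = 1, and the invariant factors of ∂_1 are all 1, so H_0 = Z.
  H_1: rank ker ∂_1 − rank ∂_2 = (6 − 4) − 0 = 2, and there is no ∂_2, so H_1 = Z^2.

As a check, the Euler characteristic is 5 − 6 = -1, which agrees with 1 − 2 = -1.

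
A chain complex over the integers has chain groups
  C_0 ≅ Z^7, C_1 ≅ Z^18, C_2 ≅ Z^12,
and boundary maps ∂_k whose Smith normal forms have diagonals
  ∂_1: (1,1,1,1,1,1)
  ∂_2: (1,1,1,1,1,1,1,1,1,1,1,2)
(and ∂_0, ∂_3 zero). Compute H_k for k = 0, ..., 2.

H_0: b_0 = 7 − 0 − 6 = 1; torsion from ∂_1 factors > 1: none. So H_0 = Z.
H_1: b_1 = 18 − 6 − 12 = 0; torsion from ∂_2 factors > 1: [2]. So H_1 = Z/2Z.
H_2: b_2 = 12 − 12 − 0 = 0; torsion from ∂_3 factors > 1: none. So H_2 = 0.

H_0 = Z,  H_1 = Z/2Z,  H_2 = 0.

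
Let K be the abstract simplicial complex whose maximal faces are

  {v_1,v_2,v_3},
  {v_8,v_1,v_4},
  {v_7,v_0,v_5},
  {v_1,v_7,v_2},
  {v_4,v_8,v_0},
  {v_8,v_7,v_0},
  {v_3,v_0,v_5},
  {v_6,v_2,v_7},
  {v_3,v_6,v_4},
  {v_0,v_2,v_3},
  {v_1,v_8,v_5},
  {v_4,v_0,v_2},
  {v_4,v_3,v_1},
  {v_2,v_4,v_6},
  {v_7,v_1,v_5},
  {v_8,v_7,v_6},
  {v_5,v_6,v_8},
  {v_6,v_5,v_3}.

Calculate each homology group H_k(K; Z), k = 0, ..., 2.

H_0 = Z,  H_1 = Z ⊕ Z/2Z,  H_2 = 0.

We work with the vertex ordering v_0 < v_1 < v_2 < v_3 < v_4 < v_5 < v_6 < v_7 < v_8. The simplices of K, each written with vertices in increasing order, are:

  0-simplices (9): [v_0], [v_1], [v_2], [v_3], [v_4], [v_5], [v_6], [v_7], [v_8]
  1-simplices (27): (27 of them)
  2-simplices (18): (18 of them)

so the chain groups are C_0 ≅ Z^9, C_1 ≅ Z^27, C_2 ≅ Z^18.

The boundary map ∂_1: C_1 → C_0 maps an edge to its endpoints' difference, ∂[p,q] = q − p. For instance
  ∂[v_3,v_4] = [v_4] − [v_3].
As a 9×27 matrix over Z this has rank 8, with invariant factors (1,1,1,1,1,1,1,1).

The boundary map ∂_2: C_2 → C_1 maps a triangle to the signed sum of its edges. For instance
  ∂[v_0,v_2,v_4] = [v_2,v_4] − [v_0,v_4] + [v_0,v_2],
  ∂[v_0,v_5,v_7] = [v_5,v_7] − [v_0,v_7] + [v_0,v_5].
The 27×18 boundary matrix has rank 18 and Smith normal form diag(1,1,1,1,1,1,1,1,1,1,1,1,1,1,1,1,1,2).

Now H_k = ker ∂_k / im ∂_{k+1}, so:

  H_0: rank C_0 − rank ∂_1 = 9 − 8 = 1, and the invariant factors of ∂_1 are all 1, so H_0 ≅ Z.
  H_1: rank ker ∂_1 − rank ∂_2 = (27 − 8) − 18 = 1, and ∂_2 has invariant factor 2 > 1, so H_1 ≅ Z ⊕ Z/2Z.
  H_2: rank ker ∂_2 − rank ∂_3 = (18 − 18) − 0 = 0, and there is no ∂_3, so H_2 ≅ 0.

As a check, the Euler characteristic is 9 − 27 + 18 = 0, which agrees with 1 − 1 + 0 = 0.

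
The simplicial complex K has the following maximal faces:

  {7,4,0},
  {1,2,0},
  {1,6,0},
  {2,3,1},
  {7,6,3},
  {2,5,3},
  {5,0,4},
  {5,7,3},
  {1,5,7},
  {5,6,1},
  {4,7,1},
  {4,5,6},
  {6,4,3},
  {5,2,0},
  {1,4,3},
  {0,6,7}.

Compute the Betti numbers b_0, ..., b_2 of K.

Order the vertices as 0 < 1 < 2 < 3 < 4 < 5 < 6 < 7. Listing each simplex with vertices in this order, K has dimension 2 with simplices:

  0-simplices (8): [0], [1], [2], [3], [4], [5], [6], [7]
  1-simplices (24): (24 of them)
  2-simplices (16): [0,1,2], [0,1,6], [0,2,5], [0,4,5], [0,4,7], [0,6,7], [1,2,3], [1,3,4], [1,4,7], [1,5,6], [1,5,7], [2,3,5], [3,4,6], [3,5,7], [3,6,7], [4,5,6]

giving chain groups C_0 ≅ Z^8, C_1 ≅ Z^24, C_2 ≅ Z^16.

The boundary map ∂_1: C_1 → C_0 sends each edge [p,q] (with p < q) to q − p. For instance
  ∂[6,7] = [7] − [6].
This gives a 8×24 integer matrix of rank 7; reducing to Smith normal form yields diagonal entries (1,1,1,1,1,1,1).

Boundary ∂_2: C_2 → C_1 sends each 2-simplex [p,q,r] to [q,r] − [p,r] + [p,q]. For instance
  ∂[3,4,6] = [4,6] − [3,6] + [3,4],
  ∂[0,1,6] = [1,6] − [0,6] + [0,1].
As a 24×16 matrix over Z this has rank 15, with invariant factors (1,1,1,1,1,1,1,1,1,1,1,1,1,1,1).

Computing H_k = (kernel of ∂_k) / (image of ∂_{k+1}):

  H_0: rank C_0 − rank ∂_1 = 8 − 7 = 1, and the invariant factors of ∂_1 are all 1, so H_0 = Z.
  H_1: rank ker ∂_1 − rank ∂_2 = (24 − 7) − 15 = 2, and the invariant factors of ∂_2 are all 1, so H_1 = Z^2.
  H_2: rank ker ∂_2 − rank ∂_3 = (16 − 15) − 0 = 1, and there is no ∂_3, so H_2 = Z.

As a check, the Euler characteristic is 8 − 24 + 16 = 0, which agrees with 1 − 2 + 1 = 0.

Hence the Betti numbers are b_0 = 1, b_1 = 2, b_2 = 1.

b_0 = 1, b_1 = 2, b_2 = 1.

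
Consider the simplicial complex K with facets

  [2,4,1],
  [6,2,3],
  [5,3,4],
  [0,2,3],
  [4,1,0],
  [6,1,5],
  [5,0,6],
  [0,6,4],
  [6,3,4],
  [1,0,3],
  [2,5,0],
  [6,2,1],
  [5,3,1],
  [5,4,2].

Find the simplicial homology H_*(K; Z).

K has 7 vertices, 21 edges, 14 triangles.
rank ∂_0 = 0, rank ∂_1 = 6 ⇒ b_0 = 7 − 0 − 6 = 1; all invariant factors of ∂_1 are 1 so no torsion. So H_0 ≅ Z.
rank ∂_1 = 6, rank ∂_2 = 13 ⇒ b_1 = 21 − 6 − 13 = 2; all invariant factors of ∂_2 are 1 so no torsion. So H_1 ≅ Z^2.
rank ∂_2 = 13, rank ∂_3 = 0 ⇒ b_2 = 14 − 13 − 0 = 1. So H_2 ≅ Z.

H_0 = Z,  H_1 = Z^2,  H_2 = Z.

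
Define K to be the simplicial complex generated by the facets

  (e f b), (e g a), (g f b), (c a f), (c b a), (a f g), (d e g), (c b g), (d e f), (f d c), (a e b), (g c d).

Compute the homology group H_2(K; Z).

Take the total order a < b < c < d < e < f < g on the vertex set. Then K (dimension 2) consists of the simplices:

  0-simplices (7): a, b, c, d, e, f, g
  1-simplices (18): ab, ac, ae, af, ag, bc, be, bf, bg, cd, cf, cg, de, df, dg, ef, eg, fg
  2-simplices (12): abc, abe, acf, aeg, afg, bcg, bef, bfg, cdf, cdg, def, deg

Hence C_0 ≅ Z^7, C_1 ≅ Z^18, C_2 ≅ Z^12.

Boundary ∂_1: C_1 → C_0 maps an edge to its endpoints' difference, ∂[p,q] = q − p. For instance
  ∂cg = g − c.
As a 7×18 matrix over Z this has rank 6, with invariant factors (1,1,1,1,1,1).

The boundary map ∂_2: C_2 → C_1 maps a triangle to the signed sum of its edges. For instance
  ∂bef = ef − bf + be,
  ∂afg = fg − ag + af.
This gives a 18×12 integer matrix of rank 12; reducing to Smith normal form yields diagonal entries (1,1,1,1,1,1,1,1,1,1,1,2).

Computing H_k = (kernel of ∂_k) / (image of ∂_{k+1}):

  H_2: rank ker ∂_2 − rank ∂_3 = (12 − 12) − 0 = 0, and there is no ∂_3, so H_2 ≅ 0.

(K is a triangulation of the real projective plane RP^2.)

H_2 = 0.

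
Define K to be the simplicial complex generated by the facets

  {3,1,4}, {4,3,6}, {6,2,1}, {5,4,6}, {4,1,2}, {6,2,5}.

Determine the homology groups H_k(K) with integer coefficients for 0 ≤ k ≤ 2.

H_0 = Z,  H_1 = Z,  H_2 = 0.

Order the vertices as 1 < 2 < 3 < 4 < 5 < 6. Listing each simplex with vertices in this order, K has dimension 2 with simplices:

  0-simplices (6): [1], [2], [3], [4], [5], [6]
  1-simplices (12): [1,2], [1,3], [1,4], [1,6], [2,4], [2,5], [2,6], [3,4], [3,6], [4,5], [4,6], [5,6]
  2-simplices (6): [1,2,4], [1,2,6], [1,3,4], [2,5,6], [3,4,6], [4,5,6]

Hence C_0 ≅ Z^6, C_1 ≅ Z^12, C_2 ≅ Z^6.

The boundary map ∂_1: C_1 → C_0 is given by ∂[p,q] = [q] − [p]. For instance
  ∂[1,4] = [4] − [1].
This gives a 6×12 integer matrix of rank 5; reducing to Smith normal form yields diagonal entries (1,1,1,1,1).

∂_2: C_2 → C_1 maps a triangle to the signed sum of its edges. For instance
  ∂[1,2,4] = [2,4] − [1,4] + [1,2],
  ∂[1,3,4] = [3,4] − [1,4] + [1,3].
The 12×6 boundary matrix has rank 6 and Smith normal form diag(1,1,1,1,1,1).

Now H_k = ker ∂_k / im ∂_{k+1}, so:

  H_0: rank C_0 − rank ∂_1 = 6 − 5 = 1, and the invariant factors of ∂_1 are all 1, so H_0 = Z.
  H_1: rank ker ∂_1 − rank ∂_2 = (12 − 5) − 6 = 1, and the invariant factors of ∂_2 are all 1, so H_1 = Z.
  H_2: rank ker ∂_2 − rank ∂_3 = (6 − 6) − 0 = 0, and there is no ∂_3, so H_2 = 0.

(K is a triangulation of the cylinder S^1 x I.)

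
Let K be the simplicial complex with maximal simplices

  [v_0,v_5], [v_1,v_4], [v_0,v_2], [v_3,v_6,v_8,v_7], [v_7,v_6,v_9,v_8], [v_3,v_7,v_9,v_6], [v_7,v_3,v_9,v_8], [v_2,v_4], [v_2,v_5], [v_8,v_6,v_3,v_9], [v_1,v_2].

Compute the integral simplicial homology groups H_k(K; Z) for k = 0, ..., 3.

H_0 ≅ Z^2,  H_1 ≅ Z^2,  H_2 = 0,  H_3 ≅ Z.

Take the total order v_0 < v_1 < v_2 < v_3 < v_4 < v_5 < v_6 < v_7 < v_8 < v_9 on the vertex set. Then K (dimension 3) consists of the simplices:

  0-simplices (10): [v_0], [v_1], [v_2], [v_3], [v_4], [v_5], [v_6], [v_7], [v_8], [v_9]
  1-simplices (16): (16 of them)
  2-simplices (10): [v_3,v_6,v_7], [v_3,v_6,v_8], [v_3,v_6,v_9], [v_3,v_7,v_8], [v_3,v_7,v_9], [v_3,v_8,v_9], [v_6,v_7,v_8], [v_6,v_7,v_9], [v_6,v_8,v_9], [v_7,v_8,v_9]
  3-simplices (5): [v_3,v_6,v_7,v_8], [v_3,v_6,v_7,v_9], [v_3,v_6,v_8,v_9], [v_3,v_7,v_8,v_9], [v_6,v_7,v_8,v_9]

giving chain groups C_0 ≅ Z^10, C_1 ≅ Z^16, C_2 ≅ Z^10, C_3 ≅ Z^5.

The boundary map ∂_1: C_1 → C_0 maps an edge to its endpoints' difference, ∂[p,q] = q − p. For instance
  ∂[v_3,v_6] = [v_6] − [v_3].
As a 10×16 matrix over Z this has rank 8, with invariant factors (1,1,1,1,1,1,1,1).

Boundary ∂_2: C_2 → C_1 sends each 2-simplex [p,q,r] to [q,r] − [p,r] + [p,q]. For instance
  ∂[v_6,v_8,v_9] = [v_8,v_9] − [v_6,v_9] + [v_6,v_8],
  ∂[v_3,v_6,v_8] = [v_6,v_8] − [v_3,v_8] + [v_3,v_6].
The 16×10 boundary matrix has rank 6 and Smith normal form diag(1,1,1,1,1,1).

The boundary map ∂_3: C_3 → C_2 sends each 3-simplex σ to the alternating sum Σ_i (−1)^i (σ with its i-th vertex removed). For instance
  ∂[v_3,v_6,v_7,v_8] = [v_6,v_7,v_8] − [v_3,v_7,v_8] + [v_3,v_6,v_8] − [v_3,v_6,v_7],
  ∂[v_3,v_7,v_8,v_9] = [v_7,v_8,v_9] − [v_3,v_8,v_9] + [v_3,v_7,v_9] − [v_3,v_7,v_8].
As a 10×5 matrix over Z this has rank 4, with invariant factors (1,1,1,1).

Computing H_k = (kernel of ∂_k) / (image of ∂_{k+1}):

  H_0: rank C_0 − rank ∂_1 = 10 − 8 = 2, and the invariant factors of ∂_1 are all 1, so H_0 = Z^2.
  H_1: rank ker ∂_1 − rank ∂_2 = (16 − 8) − 6 = 2, and the invariant factors of ∂_2 are all 1, so H_1 = Z^2.
  H_2: rank ker ∂_2 − rank ∂_3 = (10 − 6) − 4 = 0, and the invariant factors of ∂_3 are all 1, so H_2 = 0.
  H_3: rank ker ∂_3 − rank ∂_4 = (5 − 4) − 0 = 1, and there is no ∂_4, so H_3 = Z.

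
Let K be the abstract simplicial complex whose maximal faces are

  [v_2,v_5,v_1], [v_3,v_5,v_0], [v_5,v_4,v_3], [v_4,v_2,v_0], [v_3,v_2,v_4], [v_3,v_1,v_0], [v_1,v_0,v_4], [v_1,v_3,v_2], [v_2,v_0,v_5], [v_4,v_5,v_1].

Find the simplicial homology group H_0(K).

K has 6 vertices, 15 edges, 10 triangles.
rank ∂_0 = 0, rank ∂_1 = 5 ⇒ b_0 = 6 − 0 − 5 = 1; all invariant factors of ∂_1 are 1 so no torsion. So H_0 = Z.

H_0 = Z.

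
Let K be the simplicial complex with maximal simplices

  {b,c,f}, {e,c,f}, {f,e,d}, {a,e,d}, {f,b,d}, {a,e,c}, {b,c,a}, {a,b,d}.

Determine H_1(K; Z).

Take the total order a < b < c < d < e < f on the vertex set. Then K (dimension 2) consists of the simplices:

  0-simplices (6): a, b, c, d, e, f
  1-simplices (12): ab, ac, ad, ae, bc, bd, bf, ce, cf, de, df, ef
  2-simplices (8): abc, abd, ace, ade, bcf, bdf, cef, def

giving chain groups C_0 ≅ Z^6, C_1 ≅ Z^12, C_2 ≅ Z^8.

Boundary ∂_1: C_1 → C_0 sends each edge [p,q] (with p < q) to q − p. For instance
  ∂bd = d − b.
The resulting 6×12 matrix has rank 5, and its Smith normal form has invariant factors (1,1,1,1,1).

∂_2: C_2 → C_1 maps a triangle to the signed sum of its edges. For instance
  ∂def = ef − df + de,
  ∂abd = bd − ad + ab.
As a 12×8 matrix over Z this has rank 7, with invariant factors (1,1,1,1,1,1,1).

From H_k ≅ ker(∂_k) / im(∂_{k+1}) we obtain:

  H_1: rank ker ∂_1 − rank ∂_2 = (12 − 5) − 7 = 0, and the invariant factors of ∂_2 are all 1, so H_1 ≅ 0.

H_1 ≅ 0.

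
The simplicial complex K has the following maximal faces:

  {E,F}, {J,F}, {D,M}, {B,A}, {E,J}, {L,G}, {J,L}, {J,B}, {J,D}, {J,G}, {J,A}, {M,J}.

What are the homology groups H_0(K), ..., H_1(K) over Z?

H_0 = Z,  H_1 = Z^4.

Fix the vertex order A < B < D < E < F < G < J < L < M and write every simplex with vertices in increasing order. Then dim K = 1 and the simplices of K are:

  0-simplices (9): A, B, D, E, F, G, J, L, M
  1-simplices (12): AB, AJ, BJ, DJ, DM, EF, EJ, FJ, GJ, GL, JL, JM

so the chain groups are C_0 ≅ Z^9, C_1 ≅ Z^12.

The boundary map ∂_1: C_1 → C_0 sends each edge [p,q] (with p < q) to q − p. For instance
  ∂AB = B − A.
The 9×12 boundary matrix has rank 8 and Smith normal form diag(1,1,1,1,1,1,1,1).

Reading off H_k = ker ∂_k / im ∂_{k+1}:

  H_0: rank C_0 − rank ∂_1 = 9 − 8 = 1, and the invariant factors of ∂_1 are all 1, so H_0 = Z.
  H_1: rank ker ∂_1 − rank ∂_2 = (12 − 8) − 0 = 4, and there is no ∂_2, so H_1 = Z^4.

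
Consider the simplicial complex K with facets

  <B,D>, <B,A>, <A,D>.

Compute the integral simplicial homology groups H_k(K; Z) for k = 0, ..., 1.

K has 3 vertices, 3 edges.
rank ∂_0 = 0, rank ∂_1 = 2 ⇒ b_0 = 3 − 0 − 2 = 1; all invariant factors of ∂_1 are 1 so no torsion. So H_0 ≅ Z.
rank ∂_1 = 2, rank ∂_2 = 0 ⇒ b_1 = 3 − 2 − 0 = 1. So H_1 ≅ Z.

H_0 ≅ Z,  H_1 ≅ Z.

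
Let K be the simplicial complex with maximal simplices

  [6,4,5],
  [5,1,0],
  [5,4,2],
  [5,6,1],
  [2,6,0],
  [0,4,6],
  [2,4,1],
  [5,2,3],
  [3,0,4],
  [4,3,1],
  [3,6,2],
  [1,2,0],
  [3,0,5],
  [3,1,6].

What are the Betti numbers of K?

Take the total order 0 < 1 < 2 < 3 < 4 < 5 < 6 on the vertex set. Then K (dimension 2) consists of the simplices:

  0-simplices (7): [0], [1], [2], [3], [4], [5], [6]
  1-simplices (21): [0,1], [0,2], [0,3], [0,4], [0,5], [0,6], [1,2], [1,3], [1,4], [1,5], [1,6], [2,3], [2,4], [2,5], [2,6], [3,4], [3,5], [3,6], [4,5], [4,6], [5,6]
  2-simplices (14): [0,1,2], [0,1,5], [0,2,6], [0,3,4], [0,3,5], [0,4,6], [1,2,4], [1,3,4], [1,3,6], [1,5,6], [2,3,5], [2,3,6], [2,4,5], [4,5,6]

Hence C_0 ≅ Z^7, C_1 ≅ Z^21, C_2 ≅ Z^14.

∂_1: C_1 → C_0 is given by ∂[p,q] = [q] − [p]. For instance
  ∂[1,4] = [4] − [1].
As a 7×21 matrix over Z this has rank 6, with invariant factors (1,1,1,1,1,1).

Boundary ∂_2: C_2 → C_1 sends each 2-simplex [p,q,r] to [q,r] − [p,r] + [p,q]. For instance
  ∂[0,3,5] = [3,5] − [0,5] + [0,3],
  ∂[1,3,6] = [3,6] − [1,6] + [1,3].
The 21×14 boundary matrix has rank 13 and Smith normal form diag(1,1,1,1,1,1,1,1,1,1,1,1,1).

Now H_k = ker ∂_k / im ∂_{k+1}, so:

  H_0: rank C_0 − rank ∂_1 = 7 − 6 = 1, and the invariant factors of ∂_1 are all 1, so H_0 = Z.
  H_1: rank ker ∂_1 − rank ∂_2 = (21 − 6) − 13 = 2, and the invariant factors of ∂_2 are all 1, so H_1 = Z^2.
  H_2: rank ker ∂_2 − rank ∂_3 = (14 − 13) − 0 = 1, and there is no ∂_3, so H_2 = Z.

As a check, the Euler characteristic is 7 − 21 + 14 = 0, which agrees with 1 − 2 + 1 = 0.

Hence the Betti numbers are b_0 = 1, b_1 = 2, b_2 = 1.

b_0 = 1, b_1 = 2, b_2 = 1.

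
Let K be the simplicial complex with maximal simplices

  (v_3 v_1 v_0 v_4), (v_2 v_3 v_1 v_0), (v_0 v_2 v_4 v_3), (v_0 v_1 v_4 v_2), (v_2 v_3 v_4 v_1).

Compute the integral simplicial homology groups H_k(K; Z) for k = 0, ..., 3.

Fix the vertex order v_0 < v_1 < v_2 < v_3 < v_4 and write every simplex with vertices in increasing order. Then dim K = 3 and the simplices of K are:

  0-simplices (5): [v_0], [v_1], [v_2], [v_3], [v_4]
  1-simplices (10): [v_0,v_1], [v_0,v_2], [v_0,v_3], [v_0,v_4], [v_1,v_2], [v_1,v_3], [v_1,v_4], [v_2,v_3], [v_2,v_4], [v_3,v_4]
  2-simplices (10): [v_0,v_1,v_2], [v_0,v_1,v_3], [v_0,v_1,v_4], [v_0,v_2,v_3], [v_0,v_2,v_4], [v_0,v_3,v_4], [v_1,v_2,v_3], [v_1,v_2,v_4], [v_1,v_3,v_4], [v_2,v_3,v_4]
  3-simplices (5): [v_0,v_1,v_2,v_3], [v_0,v_1,v_2,v_4], [v_0,v_1,v_3,v_4], [v_0,v_2,v_3,v_4], [v_1,v_2,v_3,v_4]

Hence C_0 ≅ Z^5, C_1 ≅ Z^10, C_2 ≅ Z^10, C_3 ≅ Z^5.

Boundary ∂_1: C_1 → C_0 is given by ∂[p,q] = [q] − [p]. For instance
  ∂[v_2,v_4] = [v_4] − [v_2].
The resulting 5×10 matrix has rank 4, and its Smith normal form has invariant factors (1,1,1,1).

The boundary map ∂_2: C_2 → C_1 sends each 2-simplex [p,q,r] to [q,r] − [p,r] + [p,q]. For instance
  ∂[v_0,v_2,v_3] = [v_2,v_3] − [v_0,v_3] + [v_0,v_2],
  ∂[v_1,v_3,v_4] = [v_3,v_4] − [v_1,v_4] + [v_1,v_3].
The resulting 10×10 matrix has rank 6, and its Smith normal form has invariant factors (1,1,1,1,1,1).

Boundary ∂_3: C_3 → C_2 sends each 3-simplex σ to the alternating sum Σ_i (−1)^i (σ with its i-th vertex removed). For instance
  ∂[v_0,v_1,v_2,v_3] = [v_1,v_2,v_3] − [v_0,v_2,v_3] + [v_0,v_1,v_3] − [v_0,v_1,v_2],
  ∂[v_0,v_1,v_2,v_4] = [v_1,v_2,v_4] − [v_0,v_2,v_4] + [v_0,v_1,v_4] − [v_0,v_1,v_2].
This gives a 10×5 integer matrix of rank 4; reducing to Smith normal form yields diagonal entries (1,1,1,1).

Computing H_k = (kernel of ∂_k) / (image of ∂_{k+1}):

  H_0: rank C_0 − rank ∂_1 = 5 − 4 = 1, and the invariant factors of ∂_1 are all 1, so H_0 = Z.
  H_1: rank ker ∂_1 − rank ∂_2 = (10 − 4) − 6 = 0, and the invariant factors of ∂_2 are all 1, so H_1 = 0.
  H_2: rank ker ∂_2 − rank ∂_3 = (10 − 6) − 4 = 0, and the invariant factors of ∂_3 are all 1, so H_2 = 0.
  H_3: rank ker ∂_3 − rank ∂_4 = (5 − 4) − 0 = 1, and there is no ∂_4, so H_3 = Z.

As a check, the Euler characteristic is 5 − 10 + 10 − 5 = 0, which agrees with 1 − 0 + 0 − 1 = 0.
(K is a triangulation of the 3-sphere S^3.)

H_0 = Z,  H_1 = 0,  H_2 = 0,  H_3 = Z.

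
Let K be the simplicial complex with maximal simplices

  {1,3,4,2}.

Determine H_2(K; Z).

H_2 ≅ 0.

Order the vertices as 1 < 2 < 3 < 4. Listing each simplex with vertices in this order, K has dimension 3 with simplices:

  0-simplices (4): [1], [2], [3], [4]
  1-simplices (6): [1,2], [1,3], [1,4], [2,3], [2,4], [3,4]
  2-simplices (4): [1,2,3], [1,2,4], [1,3,4], [2,3,4]
  3-simplices (1): [1,2,3,4]

so the chain groups are C_0 ≅ Z^4, C_1 ≅ Z^6, C_2 ≅ Z^4, C_3 ≅ Z^1.

Boundary ∂_1: C_1 → C_0 is given by ∂[p,q] = [q] − [p].
The 4×6 boundary matrix has rank 3 and Smith normal form diag(1,1,1).

Boundary ∂_2: C_2 → C_1 acts by ∂[p,q,r] = [q,r] − [p,r] + [p,q]. For instance
  ∂[1,3,4] = [3,4] − [1,4] + [1,3],
  ∂[2,3,4] = [3,4] − [2,4] + [2,3].
The resulting 6×4 matrix has rank 3, and its Smith normal form has invariant factors (1,1,1).

The boundary map ∂_3: C_3 → C_2 sends each 3-simplex σ to the alternating sum Σ_i (−1)^i (σ with its i-th vertex removed). For instance
  ∂[1,2,3,4] = [2,3,4] − [1,3,4] + [1,2,4] − [1,2,3].
The 4×1 boundary matrix has rank 1 and Smith normal form diag(1).

Computing H_k = (kernel of ∂_k) / (image of ∂_{k+1}):

  H_2: rank ker ∂_2 − rank ∂_3 = (4 − 3) − 1 = 0, and the invariant factors of ∂_3 are all 1, so H_2 = 0.

(K is a triangulation of the 3-simplex.)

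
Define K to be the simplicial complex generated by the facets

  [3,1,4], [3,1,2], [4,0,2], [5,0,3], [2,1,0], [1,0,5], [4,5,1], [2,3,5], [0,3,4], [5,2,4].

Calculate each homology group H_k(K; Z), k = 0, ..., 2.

K has 6 vertices, 15 edges, 10 triangles.
rank ∂_0 = 0, rank ∂_1 = 5 ⇒ b_0 = 6 − 0 − 5 = 1; all invariant factors of ∂_1 are 1 so no torsion. So H_0 ≅ Z.
rank ∂_1 = 5, rank ∂_2 = 10 ⇒ b_1 = 15 − 5 − 10 = 0; ∂_2 has invariant factor(s) [2] giving torsion. So H_1 ≅ Z/2.
rank ∂_2 = 10, rank ∂_3 = 0 ⇒ b_2 = 10 − 10 − 0 = 0. So H_2 ≅ 0.

H_0 ≅ Z,  H_1 ≅ Z/2,  H_2 = 0.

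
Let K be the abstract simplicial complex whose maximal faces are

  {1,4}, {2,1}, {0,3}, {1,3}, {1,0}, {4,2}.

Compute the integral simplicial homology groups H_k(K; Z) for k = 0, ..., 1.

H_0 ≅ Z,  H_1 ≅ Z^2.

Order the vertices as 0 < 1 < 2 < 3 < 4. Listing each simplex with vertices in this order, K has dimension 1 with simplices:

  0-simplices (5): [0], [1], [2], [3], [4]
  1-simplices (6): [0,1], [0,3], [1,2], [1,3], [1,4], [2,4]

Hence C_0 ≅ Z^5, C_1 ≅ Z^6.

The boundary map ∂_1: C_1 → C_0 maps an edge to its endpoints' difference, ∂[p,q] = q − p. For instance
  ∂[0,1] = [1] − [0].
The resulting 5×6 matrix has rank 4, and its Smith normal form has invariant factors (1,1,1,1).

Reading off H_k = ker ∂_k / im ∂_{k+1}:

  H_0: rank C_0 − rank ∂_1 = 5 − 4 = 1, and the invariant factors of ∂_1 are all 1, so H_0 ≅ Z.
  H_1: rank ker ∂_1 − rank ∂_2 = (6 − 4) − 0 = 2, and there is no ∂_2, so H_1 ≅ Z^2.

(K is a triangulation of a wedge of 2 circles.)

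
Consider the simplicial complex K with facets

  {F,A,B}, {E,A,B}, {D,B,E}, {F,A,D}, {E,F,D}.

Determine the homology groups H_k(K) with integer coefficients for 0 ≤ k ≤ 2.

H_0 ≅ Z,  H_1 ≅ Z,  H_2 = 0.

Fix the vertex order A < B < D < E < F and write every simplex with vertices in increasing order. Then dim K = 2 and the simplices of K are:

  0-simplices (5): A, B, D, E, F
  1-simplices (10): AB, AD, AE, AF, BD, BE, BF, DE, DF, EF
  2-simplices (5): ABE, ABF, ADF, BDE, DEF

Hence C_0 ≅ Z^5, C_1 ≅ Z^10, C_2 ≅ Z^5.

∂_1: C_1 → C_0 sends each edge [p,q] (with p < q) to q − p.
The resulting 5×10 matrix has rank 4, and its Smith normal form has invariant factors (1,1,1,1).

The boundary map ∂_2: C_2 → C_1 sends each 2-simplex [p,q,r] to [q,r] − [p,r] + [p,q]. For instance
  ∂ADF = DF − AF + AD,
  ∂ABE = BE − AE + AB.
The resulting 10×5 matrix has rank 5, and its Smith normal form has invariant factors (1,1,1,1,1).

Reading off H_k = ker ∂_k / im ∂_{k+1}:

  H_0: rank C_0 − rank ∂_1 = 5 − 4 = 1, and the invariant factors of ∂_1 are all 1, so H_0 = Z.
  H_1: rank ker ∂_1 − rank ∂_2 = (10 − 4) − 5 = 1, and the invariant factors of ∂_2 are all 1, so H_1 = Z.
  H_2: rank ker ∂_2 − rank ∂_3 = (5 − 5) − 0 = 0, and there is no ∂_3, so H_2 = 0.

As a check, the Euler characteristic is 5 − 10 + 5 = 0, which agrees with 1 − 1 + 0 = 0.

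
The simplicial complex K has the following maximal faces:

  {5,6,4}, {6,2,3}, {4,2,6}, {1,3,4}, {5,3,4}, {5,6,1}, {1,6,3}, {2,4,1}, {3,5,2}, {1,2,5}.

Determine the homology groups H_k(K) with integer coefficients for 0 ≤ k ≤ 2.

H_0 = Z,  H_1 = Z/2,  H_2 = 0.

Take the total order 1 < 2 < 3 < 4 < 5 < 6 on the vertex set. Then K (dimension 2) consists of the simplices:

  0-simplices (6): [1], [2], [3], [4], [5], [6]
  1-simplices (15): [1,2], [1,3], [1,4], [1,5], [1,6], [2,3], [2,4], [2,5], [2,6], [3,4], [3,5], [3,6], [4,5], [4,6], [5,6]
  2-simplices (10): [1,2,4], [1,2,5], [1,3,4], [1,3,6], [1,5,6], [2,3,5], [2,3,6], [2,4,6], [3,4,5], [4,5,6]

Hence C_0 ≅ Z^6, C_1 ≅ Z^15, C_2 ≅ Z^10.

Boundary ∂_1: C_1 → C_0 is given by ∂[p,q] = [q] − [p].
The resulting 6×15 matrix has rank 5, and its Smith normal form has invariant factors (1,1,1,1,1).

Boundary ∂_2: C_2 → C_1 acts by ∂[p,q,r] = [q,r] − [p,r] + [p,q]. For instance
  ∂[1,2,4] = [2,4] − [1,4] + [1,2],
  ∂[1,5,6] = [5,6] − [1,6] + [1,5].
As a 15×10 matrix over Z this has rank 10, with invariant factors (1,1,1,1,1,1,1,1,1,2).

Computing H_k = (kernel of ∂_k) / (image of ∂_{k+1}):

  H_0: rank C_0 − rank ∂_1 = 6 − 5 = 1, and the invariant factors of ∂_1 are all 1, so H_0 ≅ Z.
  H_1: rank ker ∂_1 − rank ∂_2 = (15 − 5) − 10 = 0, and ∂_2 has invariant factor 2 > 1, so H_1 ≅ Z/2.
  H_2: rank ker ∂_2 − rank ∂_3 = (10 − 10) − 0 = 0, and there is no ∂_3, so H_2 ≅ 0.

(K is a triangulation of the real projective plane RP^2.)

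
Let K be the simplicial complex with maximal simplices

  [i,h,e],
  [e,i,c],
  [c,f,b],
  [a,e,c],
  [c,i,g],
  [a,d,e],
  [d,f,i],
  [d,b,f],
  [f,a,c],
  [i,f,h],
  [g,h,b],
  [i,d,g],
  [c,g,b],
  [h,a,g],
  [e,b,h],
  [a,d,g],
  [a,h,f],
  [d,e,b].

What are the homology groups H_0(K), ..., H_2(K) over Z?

H_0 = Z,  H_1 = Z^2,  H_2 = Z.

Fix the vertex order a < b < c < d < e < f < g < h < i and write every simplex with vertices in increasing order. Then dim K = 2 and the simplices of K are:

  0-simplices (9): a, b, c, d, e, f, g, h, i
  1-simplices (27): ac, ad, ae, af, ag, ah, bc, bd, be, bf, bg, bh, ce, cf, cg, ci, de, df, dg, di, eh, ei, fh, fi, gh, gi, hi
  2-simplices (18): ace, acf, ade, adg, afh, agh, bcf, bcg, bde, bdf, beh, bgh, cei, cgi, dfi, dgi, ehi, fhi

giving chain groups C_0 ≅ Z^9, C_1 ≅ Z^27, C_2 ≅ Z^18.

∂_1: C_1 → C_0 sends each edge [p,q] (with p < q) to q − p.
This gives a 9×27 integer matrix of rank 8; reducing to Smith normal form yields diagonal entries (1,1,1,1,1,1,1,1).

∂_2: C_2 → C_1 acts by ∂[p,q,r] = [q,r] − [p,r] + [p,q]. For instance
  ∂ade = de − ae + ad,
  ∂bgh = gh − bh + bg.
This gives a 27×18 integer matrix of rank 17; reducing to Smith normal form yields diagonal entries (1,1,1,1,1,1,1,1,1,1,1,1,1,1,1,1,1).

Computing H_k = (kernel of ∂_k) / (image of ∂_{k+1}):

  H_0: rank C_0 − rank ∂_1 = 9 − 8 = 1, and the invariant factors of ∂_1 are all 1, so H_0 ≅ Z.
  H_1: rank ker ∂_1 − rank ∂_2 = (27 − 8) − 17 = 2, and the invariant factors of ∂_2 are all 1, so H_1 ≅ Z^2.
  H_2: rank ker ∂_2 − rank ∂_3 = (18 − 17) − 0 = 1, and there is no ∂_3, so H_2 ≅ Z.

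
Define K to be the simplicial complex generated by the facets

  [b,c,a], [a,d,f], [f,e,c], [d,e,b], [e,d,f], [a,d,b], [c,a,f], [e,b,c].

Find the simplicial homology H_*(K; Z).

H_0 = Z,  H_1 = 0,  H_2 = Z.

Fix the vertex order a < b < c < d < e < f and write every simplex with vertices in increasing order. Then dim K = 2 and the simplices of K are:

  0-simplices (6): a, b, c, d, e, f
  1-simplices (12): ab, ac, ad, af, bc, bd, be, ce, cf, de, df, ef
  2-simplices (8): abc, abd, acf, adf, bce, bde, cef, def

giving chain groups C_0 ≅ Z^6, C_1 ≅ Z^12, C_2 ≅ Z^8.

The boundary map ∂_1: C_1 → C_0 sends each edge [p,q] (with p < q) to q − p.
The resulting 6×12 matrix has rank 5, and its Smith normal form has invariant factors (1,1,1,1,1).

The boundary map ∂_2: C_2 → C_1 sends each 2-simplex [p,q,r] to [q,r] − [p,r] + [p,q]. For instance
  ∂acf = cf − af + ac,
  ∂bde = de − be + bd.
The 12×8 boundary matrix has rank 7 and Smith normal form diag(1,1,1,1,1,1,1).

From H_k ≅ ker(∂_k) / im(∂_{k+1}) we obtain:

  H_0: rank C_0 − rank ∂_1 = 6 − 5 = 1, and the invariant factors of ∂_1 are all 1, so H_0 ≅ Z.
  H_1: rank ker ∂_1 − rank ∂_2 = (12 − 5) − 7 = 0, and the invariant factors of ∂_2 are all 1, so H_1 ≅ 0.
  H_2: rank ker ∂_2 − rank ∂_3 = (8 − 7) − 0 = 1, and there is no ∂_3, so H_2 ≅ Z.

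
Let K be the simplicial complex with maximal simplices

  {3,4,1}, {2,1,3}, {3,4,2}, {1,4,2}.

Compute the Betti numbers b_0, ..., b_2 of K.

Order the vertices as 1 < 2 < 3 < 4. Listing each simplex with vertices in this order, K has dimension 2 with simplices:

  0-simplices (4): [1], [2], [3], [4]
  1-simplices (6): [1,2], [1,3], [1,4], [2,3], [2,4], [3,4]
  2-simplices (4): [1,2,3], [1,2,4], [1,3,4], [2,3,4]

giving chain groups C_0 ≅ Z^4, C_1 ≅ Z^6, C_2 ≅ Z^4.

∂_1: C_1 → C_0 sends each edge [p,q] (with p < q) to q − p.
As a 4×6 matrix over Z this has rank 3, with invariant factors (1,1,1).

∂_2: C_2 → C_1 acts by ∂[p,q,r] = [q,r] − [p,r] + [p,q]. For instance
  ∂[1,2,3] = [2,3] − [1,3] + [1,2],
  ∂[1,3,4] = [3,4] − [1,4] + [1,3].
The resulting 6×4 matrix has rank 3, and its Smith normal form has invariant factors (1,1,1).

Computing H_k = (kernel of ∂_k) / (image of ∂_{k+1}):

  H_0: rank C_0 − rank ∂_1 = 4 − 3 = 1, and the invariant factors of ∂_1 are all 1, so H_0 = Z.
  H_1: rank ker ∂_1 − rank ∂_2 = (6 − 3) − 3 = 0, and the invariant factors of ∂_2 are all 1, so H_1 = 0.
  H_2: rank ker ∂_2 − rank ∂_3 = (4 − 3) − 0 = 1, and there is no ∂_3, so H_2 = Z.

(K is a triangulation of the 2-sphere S^2.)

Hence the Betti numbers are b_0 = 1, b_1 = 0, b_2 = 1.

b_0 = 1, b_1 = 0, b_2 = 1.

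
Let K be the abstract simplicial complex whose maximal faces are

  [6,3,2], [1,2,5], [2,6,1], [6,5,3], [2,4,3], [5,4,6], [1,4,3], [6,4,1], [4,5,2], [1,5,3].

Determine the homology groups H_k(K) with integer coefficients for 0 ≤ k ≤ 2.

H_0 = Z,  H_1 = Z/2,  H_2 = 0.

Order the vertices as 1 < 2 < 3 < 4 < 5 < 6. Listing each simplex with vertices in this order, K has dimension 2 with simplices:

  0-simplices (6): [1], [2], [3], [4], [5], [6]
  1-simplices (15): [1,2], [1,3], [1,4], [1,5], [1,6], [2,3], [2,4], [2,5], [2,6], [3,4], [3,5], [3,6], [4,5], [4,6], [5,6]
  2-simplices (10): [1,2,5], [1,2,6], [1,3,4], [1,3,5], [1,4,6], [2,3,4], [2,3,6], [2,4,5], [3,5,6], [4,5,6]

so the chain groups are C_0 ≅ Z^6, C_1 ≅ Z^15, C_2 ≅ Z^10.

Boundary ∂_1: C_1 → C_0 maps an edge to its endpoints' difference, ∂[p,q] = q − p.
This gives a 6×15 integer matrix of rank 5; reducing to Smith normal form yields diagonal entries (1,1,1,1,1).

∂_2: C_2 → C_1 maps a triangle to the signed sum of its edges. For instance
  ∂[1,3,4] = [3,4] − [1,4] + [1,3],
  ∂[1,2,6] = [2,6] − [1,6] + [1,2].
The resulting 15×10 matrix has rank 10, and its Smith normal form has invariant factors (1,1,1,1,1,1,1,1,1,2).

Computing H_k = (kernel of ∂_k) / (image of ∂_{k+1}):

  H_0: rank C_0 − rank ∂_1 = 6 − 5 = 1, and the invariant factors of ∂_1 are all 1, so H_0 = Z.
  H_1: rank ker ∂_1 − rank ∂_2 = (15 − 5) − 10 = 0, and ∂_2 has invariant factor 2 > 1, so H_1 = Z/2.
  H_2: rank ker ∂_2 − rank ∂_3 = (10 − 10) − 0 = 0, and there is no ∂_3, so H_2 = 0.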